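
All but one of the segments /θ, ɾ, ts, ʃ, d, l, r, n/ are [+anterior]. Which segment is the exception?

ʃ

/ʃ/ is the voiceless postalveolar fricative, which is [−anterior]; the rest — /θ, ɾ, n, d, ts, r, l/ — are [+anterior].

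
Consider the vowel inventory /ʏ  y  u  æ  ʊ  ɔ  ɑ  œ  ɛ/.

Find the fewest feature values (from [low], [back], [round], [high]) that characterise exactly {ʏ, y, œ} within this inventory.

[-back, +round]

Every target segment is [-back], [+round]; each remaining inventory member fails at least one of these. Each conjunct is needed — [+round] alone would also admit /u, ʊ, ɔ/; [-back] alone would also admit /æ, ɛ/ — and no other single listed feature has exactly this extension, so two is the minimum.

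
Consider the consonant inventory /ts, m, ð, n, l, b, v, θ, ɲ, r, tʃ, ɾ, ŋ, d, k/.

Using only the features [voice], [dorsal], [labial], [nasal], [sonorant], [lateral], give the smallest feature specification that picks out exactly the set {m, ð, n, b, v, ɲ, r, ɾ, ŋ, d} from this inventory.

[+voice, -lateral]

Every target segment is [+voice], [-lateral]; each remaining inventory member fails at least one of these. Each conjunct is needed — [-lateral] alone would also admit /ts, θ, tʃ, k/; [+voice] alone would also admit /l/ — and no other single listed feature has exactly this extension, so two is the minimum.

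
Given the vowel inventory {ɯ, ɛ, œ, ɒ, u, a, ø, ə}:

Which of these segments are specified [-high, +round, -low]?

Checking each segment against [-high], [+round], [-low]: /œ/ (mid front rounded lax vowel), /ø/ (mid front rounded tense vowel) satisfy every feature; every other segment in the inventory fails at least one.

œ, ø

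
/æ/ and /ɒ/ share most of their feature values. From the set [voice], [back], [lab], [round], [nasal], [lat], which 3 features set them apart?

The two segments share [+voice], [-nasal], [-lateral]. The only features from the list on which they differ: /æ/ is [-labial] while /ɒ/ is [+labial]; /æ/ is [-round] while /ɒ/ is [+round]; /æ/ is [-back] while /ɒ/ is [+back].

[labial], [round], [back]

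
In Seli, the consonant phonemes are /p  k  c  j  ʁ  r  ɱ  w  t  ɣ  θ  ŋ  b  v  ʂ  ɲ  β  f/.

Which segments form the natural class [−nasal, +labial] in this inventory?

p, w, b, v, β, f

Eliminate segments failing any feature: /k, c, j, ʁ, r, t, ɣ, θ, ʂ/ are [−labial]; /ɱ, ŋ, ɲ/ are [+nasal]. The remaining /p, w, b, v, β, f/ satisfy [−nasal], [+labial].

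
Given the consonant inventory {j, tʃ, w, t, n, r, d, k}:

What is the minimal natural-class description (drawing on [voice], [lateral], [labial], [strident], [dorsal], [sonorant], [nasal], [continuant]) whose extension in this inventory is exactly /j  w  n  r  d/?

The target set is precisely the extension of [+voice] in this inventory.

[+voice]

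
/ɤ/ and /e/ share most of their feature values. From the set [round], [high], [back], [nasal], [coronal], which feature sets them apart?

[back]

/ɤ/ is the mid back unrounded tense vowel and /e/ is the mid front unrounded tense vowel. Both are [−round], [−high], [−nasal], [−coronal]. /ɤ/ is [+back] while /e/ is [−back], so the distinguishing feature is [back].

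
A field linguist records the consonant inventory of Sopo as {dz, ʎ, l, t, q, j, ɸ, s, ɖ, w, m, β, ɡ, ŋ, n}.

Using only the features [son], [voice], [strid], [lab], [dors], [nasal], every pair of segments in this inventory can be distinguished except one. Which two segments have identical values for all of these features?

/j/ (palatal glide) and /ʎ/ (palatal lateral approximant) are both [+sonorant], [+voice], [-strident], [-labial], [+dorsal], [-nasal], so none of the listed features separates them. (They do differ in [lateral], which is not among the given features.) Every other pair in the inventory differs on at least one listed feature.

j, ʎ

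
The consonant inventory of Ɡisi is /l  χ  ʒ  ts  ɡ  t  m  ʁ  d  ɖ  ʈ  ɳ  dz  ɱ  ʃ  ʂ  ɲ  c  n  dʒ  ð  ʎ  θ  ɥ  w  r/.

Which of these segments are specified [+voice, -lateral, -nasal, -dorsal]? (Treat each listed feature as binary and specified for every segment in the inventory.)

First, the [+voice] segments are /l, ʒ, ɡ, m, ʁ, d, ɖ, ɳ, dz, ɱ, ɲ, n, dʒ, ð, ʎ, ɥ, w, r/.
Among these, [-lateral] gives /ʒ, ɡ, m, ʁ, d, ɖ, ɳ, dz, ɱ, ɲ, n, dʒ, ð, ɥ, w, r/.
Intersecting with [-nasal] gives /ʒ, ɡ, ʁ, d, ɖ, dz, dʒ, ð, ɥ, w, r/.
Among these, [-dorsal] leaves /ʒ, d, ɖ, dz, dʒ, ð, r/.

ʒ, d, ɖ, dz, dʒ, ð, r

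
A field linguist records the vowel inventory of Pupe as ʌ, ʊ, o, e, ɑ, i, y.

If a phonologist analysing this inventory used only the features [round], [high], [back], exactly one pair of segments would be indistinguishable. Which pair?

ʌ, ɑ

/ʌ/ (mid back unrounded lax vowel) and /ɑ/ (low back unrounded vowel) are both [-round], [-high], [+back], so none of the listed features separates them. (They do differ in [low], which is not among the given features.) Every other pair in the inventory differs on at least one listed feature.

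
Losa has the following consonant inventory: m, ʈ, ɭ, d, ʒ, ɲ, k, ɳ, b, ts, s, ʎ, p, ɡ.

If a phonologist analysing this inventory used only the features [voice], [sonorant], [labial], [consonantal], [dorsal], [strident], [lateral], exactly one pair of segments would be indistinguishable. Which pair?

On the given features, /s/ and /ts/ have an identical profile: [-voice], [-sonorant], [-labial], [+consonantal], [-dorsal], [+strident], [-lateral]. No other two segments in the inventory coincide on all 7 features. (They do differ in [continuant], which is not among the given features.)

s, ts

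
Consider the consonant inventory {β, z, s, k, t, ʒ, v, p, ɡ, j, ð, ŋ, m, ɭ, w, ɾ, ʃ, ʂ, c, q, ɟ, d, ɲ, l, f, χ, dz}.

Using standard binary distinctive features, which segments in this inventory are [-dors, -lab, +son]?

ɭ, ɾ, l

Among the inventory, the [-dorsal] segments are /β, z, s, t, ʒ, v, p, ð, m, ɭ, ɾ, ʃ, ʂ, d, l, f, dz/.
Of those, [-labial] gives /z, s, t, ʒ, ð, ɭ, ɾ, ʃ, ʂ, d, l, dz/.
Of those, [+sonorant] leaves /ɭ, ɾ, l/.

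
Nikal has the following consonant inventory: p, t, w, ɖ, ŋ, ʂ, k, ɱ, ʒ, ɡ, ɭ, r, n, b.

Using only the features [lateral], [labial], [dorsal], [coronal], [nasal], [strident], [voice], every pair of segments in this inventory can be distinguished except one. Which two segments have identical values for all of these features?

ɖ, r

Both /ɖ/ and /r/ are [-lateral], [-labial], [-dorsal], [+coronal], [-nasal], [-strident], [+voice]. Since the list omits [sonorant], [continuant] and [anterior] — which do distinguish the voiced retroflex stop from the alveolar trill — this pair collapses; all other pairs remain distinct.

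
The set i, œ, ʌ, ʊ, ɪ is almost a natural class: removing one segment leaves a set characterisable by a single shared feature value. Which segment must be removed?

i

The remaining segments after removing /i/ share [−tense]; /i/ (high front unrounded tense vowel) is [+tense]. For every other candidate removal, the leftover set fails to share any single feature value that the removed segment lacks.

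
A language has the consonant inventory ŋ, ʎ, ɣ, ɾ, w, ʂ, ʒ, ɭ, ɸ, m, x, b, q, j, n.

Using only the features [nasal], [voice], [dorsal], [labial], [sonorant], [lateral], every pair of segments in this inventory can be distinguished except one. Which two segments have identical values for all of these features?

On the given features, /x/ and /q/ have an identical profile: [-nasal], [-voice], [+dorsal], [-labial], [-sonorant], [-lateral]. No other two segments in the inventory coincide on all 6 features. (They do differ in [continuant] and [high], which are not among the given features.)

x, q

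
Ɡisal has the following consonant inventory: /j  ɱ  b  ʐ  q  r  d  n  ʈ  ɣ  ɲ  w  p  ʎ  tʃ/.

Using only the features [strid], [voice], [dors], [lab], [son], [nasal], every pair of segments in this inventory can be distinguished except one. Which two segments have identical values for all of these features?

ʎ, j

Both /ʎ/ and /j/ are [-strident], [+voice], [+dorsal], [-labial], [+sonorant], [-nasal]. Since the list omits [lateral] — which does distinguish the palatal lateral approximant from the palatal glide — this pair collapses; all other pairs remain distinct.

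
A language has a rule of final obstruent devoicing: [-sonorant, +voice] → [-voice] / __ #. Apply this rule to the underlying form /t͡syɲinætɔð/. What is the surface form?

[t͡syɲinætɔθ]

The only segment in the rule's environment that also matches [-sonorant, +voice] is /ð/. Applying [-voice] turns the voiced dental fricative into /θ/ (voiceless dental fricative), giving [t͡syɲinætɔθ].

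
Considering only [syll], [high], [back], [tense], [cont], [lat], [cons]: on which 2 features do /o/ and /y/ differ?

/o/ is the mid back rounded tense vowel and /y/ is the high front rounded tense vowel. Both are [+syllabic], [+tense], [+continuant], [−lateral], [−consonantal]. /o/ is [−high] while /y/ is [+high]; /o/ is [+back] while /y/ is [−back], so the distinguishing features are [high], [back].

[high], [back]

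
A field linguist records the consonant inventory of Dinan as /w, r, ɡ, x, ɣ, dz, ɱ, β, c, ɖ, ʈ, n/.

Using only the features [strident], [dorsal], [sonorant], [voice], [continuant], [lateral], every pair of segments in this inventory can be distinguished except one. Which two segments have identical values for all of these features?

On the given features, /n/ and /ɱ/ have an identical profile: [-strident], [-dorsal], [+sonorant], [+voice], [-continuant], [-lateral]. No other two segments in the inventory coincide on all 6 features. (They do differ in [labial] and [coronal], which are not among the given features.)

n, ɱ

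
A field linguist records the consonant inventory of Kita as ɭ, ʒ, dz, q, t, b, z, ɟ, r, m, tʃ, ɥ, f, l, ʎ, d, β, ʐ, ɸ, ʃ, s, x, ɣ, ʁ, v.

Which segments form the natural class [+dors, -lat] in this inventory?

Checking each segment against [+dorsal], [-lateral]: /q/ (voiceless uvular stop), /ɟ/ (voiced palatal stop), /ɥ/ (labial-palatal glide), /x/ (voiceless velar fricative), /ɣ/ (voiced velar fricative), /ʁ/ (voiced uvular fricative) satisfy every feature; every other segment in the inventory fails at least one.

q, ɟ, ɥ, x, ɣ, ʁ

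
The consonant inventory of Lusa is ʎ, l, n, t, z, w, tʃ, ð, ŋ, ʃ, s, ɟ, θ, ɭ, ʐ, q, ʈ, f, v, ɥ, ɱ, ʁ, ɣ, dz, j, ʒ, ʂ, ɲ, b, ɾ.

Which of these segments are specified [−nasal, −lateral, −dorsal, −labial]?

Checking each segment against [−nasal], [−lateral], [−dorsal], [−labial]: /t/ (voiceless alveolar stop), /z/ (voiced alveolar fricative), /tʃ/ (voiceless postalveolar affricate), /ð/ (voiced dental fricative), /ʃ/ (voiceless postalveolar fricative), /s/ (voiceless alveolar fricative), among others, satisfy every feature; every other segment in the inventory fails at least one.

t, z, tʃ, ð, ʃ, s, θ, ʐ, ʈ, dz, ʒ, ʂ, ɾ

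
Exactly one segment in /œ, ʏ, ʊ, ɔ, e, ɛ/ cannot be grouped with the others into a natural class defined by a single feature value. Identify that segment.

/œ, ʏ, ɛ, ɔ, ʊ/ are all [-tense], but /e/ (mid front unrounded tense vowel) is [+tense]. No other single segment can be removed to leave a set sharing one feature value that the removed segment lacks, so /e/ is the odd one out.

e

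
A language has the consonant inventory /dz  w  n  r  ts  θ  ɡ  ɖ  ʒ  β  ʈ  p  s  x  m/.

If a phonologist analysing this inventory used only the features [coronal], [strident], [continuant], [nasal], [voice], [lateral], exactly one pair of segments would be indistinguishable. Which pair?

On the given features, /β/ and /w/ have an identical profile: [−coronal], [−strident], [+continuant], [−nasal], [+voice], [−lateral]. No other two segments in the inventory coincide on all 6 features. (They do differ in [sonorant], [round] and [dorsal], which are not among the given features.)

β, w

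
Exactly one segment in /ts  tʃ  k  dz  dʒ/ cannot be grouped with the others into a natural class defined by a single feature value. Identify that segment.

[delayed release] (equivalently [strident], [coronal], [dorsal]) groups all but one: /ts, dʒ, dz, tʃ/ share [+delayed release] while /k/ (voiceless velar stop) alone is [−delayed release]. Removing any other segment would not leave a single-feature class that excludes it.

k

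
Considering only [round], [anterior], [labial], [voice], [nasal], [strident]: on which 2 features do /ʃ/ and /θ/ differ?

[strident], [anterior]

/ʃ/ (voiceless postalveolar fricative) and /θ/ (voiceless dental fricative) agree on [−round], [−labial], [−voice], [−nasal]. They differ on [strident] (/ʃ/ [+], /θ/ [−]), [anterior] (/ʃ/ [−], /θ/ [+]).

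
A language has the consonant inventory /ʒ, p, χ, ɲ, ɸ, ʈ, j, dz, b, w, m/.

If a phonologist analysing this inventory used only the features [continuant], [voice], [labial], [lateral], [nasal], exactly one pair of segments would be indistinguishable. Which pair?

ʒ, j

On the given features, /ʒ/ and /j/ have an identical profile: [+continuant], [+voice], [−labial], [−lateral], [−nasal]. No other two segments in the inventory coincide on all 5 features. (They do differ in [sonorant], [strident] and [dorsal], which are not among the given features.)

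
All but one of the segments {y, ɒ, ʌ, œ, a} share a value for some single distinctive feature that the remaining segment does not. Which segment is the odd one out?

y

The remaining segments after removing /y/ share [−high]; /y/ (high front rounded tense vowel) is [+high]. For every other candidate removal, the leftover set fails to share any single feature value that the removed segment lacks.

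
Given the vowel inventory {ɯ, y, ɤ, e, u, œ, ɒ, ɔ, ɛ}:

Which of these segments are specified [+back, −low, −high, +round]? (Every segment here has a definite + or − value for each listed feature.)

ɔ

Eliminate segments failing any feature: /ɯ, u/ are [+high]; /y, e, œ, ɛ/ are [−back]; /ɤ/ is [−round]; /ɒ/ is [+low]. The remaining /ɔ/ satisfy [+back], [−low], [−high], [+round].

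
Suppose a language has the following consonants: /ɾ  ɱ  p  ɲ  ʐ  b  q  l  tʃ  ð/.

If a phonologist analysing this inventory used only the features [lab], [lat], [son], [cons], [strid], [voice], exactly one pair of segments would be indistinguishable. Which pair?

Both /ɾ/ and /ɲ/ are [-labial], [-lateral], [+sonorant], [+consonantal], [-strident], [+voice]. Since the list omits [nasal] and [dorsal] — which do distinguish the alveolar tap from the palatal nasal — this pair collapses; all other pairs remain distinct.

ɾ, ɲ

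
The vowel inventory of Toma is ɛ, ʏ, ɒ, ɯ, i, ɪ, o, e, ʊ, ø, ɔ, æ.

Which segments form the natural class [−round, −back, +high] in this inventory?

i, ɪ

The [−round] segments are /ɛ, ɯ, i, ɪ, e, æ/.
Within that set, [−back] gives /ɛ, i, ɪ, e, æ/.
Then [+high] leaves /i, ɪ/.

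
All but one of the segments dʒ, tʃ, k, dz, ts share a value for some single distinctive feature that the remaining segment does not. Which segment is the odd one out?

/dz, dʒ, tʃ, ts/ are all [+delayed release], but /k/ (voiceless velar stop) is [−delayed release]. No other single segment can be removed to leave a set sharing one feature value that the removed segment lacks, so /k/ is the odd one out.

k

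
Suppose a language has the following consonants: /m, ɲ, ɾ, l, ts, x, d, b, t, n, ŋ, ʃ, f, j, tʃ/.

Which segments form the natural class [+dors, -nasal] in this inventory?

The [+dorsal] segments are /ɲ, x, ŋ, j/.
Within that set, [-nasal] leaves /x, j/.

x, j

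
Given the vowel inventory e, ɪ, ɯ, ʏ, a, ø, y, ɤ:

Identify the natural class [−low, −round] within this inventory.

e, ɪ, ɯ, ɤ

Checking each segment against [−low], [−round]: /e/ (mid front unrounded tense vowel), /ɪ/ (high front unrounded lax vowel), /ɯ/ (high back unrounded vowel), /ɤ/ (mid back unrounded tense vowel) satisfy every feature; every other segment in the inventory fails at least one.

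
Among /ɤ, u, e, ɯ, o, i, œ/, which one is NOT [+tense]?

œ

/œ/ is the mid front rounded lax vowel, which is [−tense]; the rest — /e, ɤ, ɯ, i, u, o/ — are [+tense].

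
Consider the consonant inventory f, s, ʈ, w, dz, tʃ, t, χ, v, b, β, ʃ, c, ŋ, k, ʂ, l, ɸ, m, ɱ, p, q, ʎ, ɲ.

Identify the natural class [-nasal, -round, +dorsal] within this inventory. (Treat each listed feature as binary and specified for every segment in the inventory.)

χ, c, k, q, ʎ

The [-nasal] segments are /f, s, ʈ, w, dz, tʃ, t, χ, v, b, β, ʃ, c, k, ʂ, l, ɸ, p, q, ʎ/.
Of those, [-round] gives /f, s, ʈ, dz, tʃ, t, χ, v, b, β, ʃ, c, k, ʂ, l, ɸ, p, q, ʎ/.
Intersecting with [+dorsal] leaves /χ, c, k, q, ʎ/.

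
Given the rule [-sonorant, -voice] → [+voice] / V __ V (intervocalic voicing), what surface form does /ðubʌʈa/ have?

Only /ʈ/ occurs between two vowels (/ʌ/ __ /a/) and matches the structural description. It is a voiceless retroflex stop, so [-sonorant, -voice] holds; changing it to [+voice] with all other features held fixed yields /ɖ/ (voiced retroflex stop). No other segment meets both the structural description and the environment, so the output is [ðubʌɖa].

[ðubʌɖa]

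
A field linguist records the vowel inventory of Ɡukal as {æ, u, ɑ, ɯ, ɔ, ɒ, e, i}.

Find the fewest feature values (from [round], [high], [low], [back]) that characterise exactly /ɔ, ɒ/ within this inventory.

[−high, +round]

/ɔ, ɒ/ are all [−high], [+round], and no other segment in the inventory matches both values. Dropping any one of them over-generates: [+round] alone would also admit /u/; [−high] alone would also admit /æ, ɑ, e/. No other single listed feature picks out exactly this set either, so fewer than two features will not do.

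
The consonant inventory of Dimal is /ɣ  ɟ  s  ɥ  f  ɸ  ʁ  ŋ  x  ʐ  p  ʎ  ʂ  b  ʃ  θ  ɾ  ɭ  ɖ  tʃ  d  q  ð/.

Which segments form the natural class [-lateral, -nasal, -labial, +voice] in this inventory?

Eliminate segments failing any feature: /s, x, ʂ, ʃ, θ, tʃ, q/ are [-voice]; /ɥ, f, ɸ, p, b/ are [+labial]; /ŋ/ is [+nasal]; /ʎ, ɭ/ are [+lateral]. The remaining /ɣ, ɟ, ʁ, ʐ, ɾ, ɖ, d, ð/ satisfy [-lateral], [-nasal], [-labial], [+voice].

ɣ, ɟ, ʁ, ʐ, ɾ, ɖ, d, ð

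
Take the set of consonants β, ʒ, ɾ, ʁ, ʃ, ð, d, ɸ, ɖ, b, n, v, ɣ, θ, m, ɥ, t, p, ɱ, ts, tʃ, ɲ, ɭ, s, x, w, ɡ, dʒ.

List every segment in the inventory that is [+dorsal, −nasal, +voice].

Among the inventory, the [+dorsal] segments are /ʁ, ɣ, ɥ, ɲ, x, w, ɡ/.
Within that set, [−nasal] gives /ʁ, ɣ, ɥ, x, w, ɡ/.
Among these, [+voice] leaves /ʁ, ɣ, ɥ, w, ɡ/.

ʁ, ɣ, ɥ, w, ɡ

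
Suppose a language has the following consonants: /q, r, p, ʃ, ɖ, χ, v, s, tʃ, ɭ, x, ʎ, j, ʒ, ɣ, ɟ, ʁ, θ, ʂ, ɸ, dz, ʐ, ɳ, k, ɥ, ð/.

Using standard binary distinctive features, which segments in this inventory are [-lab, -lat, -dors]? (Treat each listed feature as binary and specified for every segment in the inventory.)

First, the [-labial] segments are /q, r, ʃ, ɖ, χ, s, tʃ, ɭ, x, ʎ, j, ʒ, ɣ, ɟ, ʁ, θ, ʂ, dz, ʐ, ɳ, k, ð/.
Within that set, [-lateral] gives /q, r, ʃ, ɖ, χ, s, tʃ, x, j, ʒ, ɣ, ɟ, ʁ, θ, ʂ, dz, ʐ, ɳ, k, ð/.
Among these, [-dorsal] leaves /r, ʃ, ɖ, s, tʃ, ʒ, θ, ʂ, dz, ʐ, ɳ, ð/.

r, ʃ, ɖ, s, tʃ, ʒ, θ, ʂ, dz, ʐ, ɳ, ð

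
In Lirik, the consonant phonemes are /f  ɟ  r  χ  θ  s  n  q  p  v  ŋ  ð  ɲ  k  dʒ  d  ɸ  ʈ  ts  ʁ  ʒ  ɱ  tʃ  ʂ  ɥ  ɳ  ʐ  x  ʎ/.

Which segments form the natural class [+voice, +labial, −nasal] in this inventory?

v, ɥ

Checking each segment against [+voice], [+labial], [−nasal]: /v/ (voiced labiodental fricative), /ɥ/ (labial-palatal glide) satisfy every feature; every other segment in the inventory fails at least one.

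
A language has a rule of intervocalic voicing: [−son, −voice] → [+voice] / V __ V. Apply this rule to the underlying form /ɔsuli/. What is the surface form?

Only /s/ occurs between two vowels (/ɔ/ __ /u/) and matches the structural description. It is a voiceless alveolar fricative, so [−son, −voice] holds; changing it to [+voice] with all other features held fixed yields /z/ (voiced alveolar fricative). No other segment meets both the structural description and the environment, so the output is [ɔzuli].

[ɔzuli]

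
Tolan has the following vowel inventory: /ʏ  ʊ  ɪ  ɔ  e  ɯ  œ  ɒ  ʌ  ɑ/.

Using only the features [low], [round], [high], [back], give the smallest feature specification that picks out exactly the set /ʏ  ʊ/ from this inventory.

Every target segment is [+high], [+round]; each remaining inventory member fails at least one of these. Each conjunct is needed — [+round] alone would also admit /ɔ, œ, ɒ/; [+high] alone would also admit /ɪ, ɯ/ — and no other single listed feature has exactly this extension, so two is the minimum.

[+high, +round]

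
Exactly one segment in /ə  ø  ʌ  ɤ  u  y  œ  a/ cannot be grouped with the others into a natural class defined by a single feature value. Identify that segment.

[low] groups all but one: /ə, œ, u, y, ʌ, ø, ɤ/ share [-low] while /a/ (low unrounded vowel) alone is [+low]. Removing any other segment would not leave a single-feature class that excludes it.

a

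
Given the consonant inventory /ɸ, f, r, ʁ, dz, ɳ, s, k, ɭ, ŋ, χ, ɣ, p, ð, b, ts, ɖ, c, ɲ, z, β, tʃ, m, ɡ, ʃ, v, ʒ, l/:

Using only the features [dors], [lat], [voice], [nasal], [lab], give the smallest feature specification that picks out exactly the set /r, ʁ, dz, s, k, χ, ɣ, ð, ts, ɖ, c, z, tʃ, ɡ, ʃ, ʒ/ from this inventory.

[-nasal, -lat, -lab]

/r, ʁ, dz, s, k, χ, ɣ, ð, ts, ɖ, c, z, tʃ, ɡ, ʃ, ʒ/ are all [-nasal], [-lateral], [-labial], and no other segment in the inventory matches all three values. Dropping any one of them over-generates: [-lateral, -labial] alone would also admit /ɳ, ŋ, ɲ/; [-nasal, -labial] alone would also admit /ɭ, l/; [-nasal, -lateral] alone would also admit /ɸ, f, p, b, …/. No other combination of two listed features picks out exactly this set either, so fewer than three features will not do.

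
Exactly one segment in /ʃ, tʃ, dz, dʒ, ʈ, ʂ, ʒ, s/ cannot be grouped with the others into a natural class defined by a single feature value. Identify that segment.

[strident] groups all but one: /dz, tʃ, ʂ, ʒ, s, ʃ, dʒ/ share [+strident] while /ʈ/ (voiceless retroflex stop) alone is [−strident]. Removing any other segment would not leave a single-feature class that excludes it.

ʈ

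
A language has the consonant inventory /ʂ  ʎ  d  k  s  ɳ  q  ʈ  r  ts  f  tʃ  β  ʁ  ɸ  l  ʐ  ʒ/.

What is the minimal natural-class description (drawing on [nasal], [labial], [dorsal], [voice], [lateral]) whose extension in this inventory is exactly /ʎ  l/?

[+lateral]

/ʎ, l/ are exactly the [+lateral] segments in the inventory, so a single feature suffices.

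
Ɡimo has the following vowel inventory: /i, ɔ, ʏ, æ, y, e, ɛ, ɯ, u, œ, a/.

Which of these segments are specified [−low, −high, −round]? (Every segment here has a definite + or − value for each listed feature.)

Eliminate segments failing any feature: /i, ʏ, y, ɯ, u/ are [+high]; /ɔ, œ/ are [+round]; /æ, a/ are [+low]. The remaining /e, ɛ/ satisfy [−low], [−high], [−round].

e, ɛ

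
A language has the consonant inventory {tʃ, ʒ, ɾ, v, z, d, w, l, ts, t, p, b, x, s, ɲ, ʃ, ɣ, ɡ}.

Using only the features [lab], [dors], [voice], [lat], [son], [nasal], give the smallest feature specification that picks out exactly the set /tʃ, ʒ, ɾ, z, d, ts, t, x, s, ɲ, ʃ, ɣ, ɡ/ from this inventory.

The class [-lateral], [-labial] has exactly /tʃ, ʒ, ɾ, z, d, ts, t, x, s, ɲ, ʃ, ɣ, ɡ/ as its extension in this inventory. No smaller conjunction from the listed features achieves this: [-labial] alone would also admit /l/; [-lateral] alone would also admit /v, w, p, b/; and checking the remaining single features turns up none with this extension.

[-lat, -lab]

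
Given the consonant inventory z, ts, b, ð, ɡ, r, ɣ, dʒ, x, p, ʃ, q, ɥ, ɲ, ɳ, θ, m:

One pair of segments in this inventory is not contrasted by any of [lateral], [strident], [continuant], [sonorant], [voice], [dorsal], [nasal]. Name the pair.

On the given features, /ɳ/ and /m/ have an identical profile: [−lateral], [−strident], [−continuant], [+sonorant], [+voice], [−dorsal], [+nasal]. No other two segments in the inventory coincide on all 7 features. (They do differ in [labial] and [coronal], which are not among the given features.)

ɳ, m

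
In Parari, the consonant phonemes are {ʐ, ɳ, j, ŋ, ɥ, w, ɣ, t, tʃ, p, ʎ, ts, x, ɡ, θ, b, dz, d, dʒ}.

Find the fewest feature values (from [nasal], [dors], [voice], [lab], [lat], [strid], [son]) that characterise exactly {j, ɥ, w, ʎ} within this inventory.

[+son, −nasal]

The class [+sonorant], [−nasal] has exactly /j, ɥ, w, ʎ/ as its extension in this inventory. No smaller conjunction from the listed features achieves this: [−nasal] alone would also admit /ʐ, ɣ, t, tʃ, …/; [+sonorant] alone would also admit /ɳ, ŋ/; and checking the remaining single features turns up none with this extension.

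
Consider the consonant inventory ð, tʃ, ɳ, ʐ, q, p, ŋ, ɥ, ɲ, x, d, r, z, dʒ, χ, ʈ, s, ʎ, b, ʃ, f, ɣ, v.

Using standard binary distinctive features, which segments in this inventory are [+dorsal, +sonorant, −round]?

The [+dorsal] segments are /q, ŋ, ɥ, ɲ, x, χ, ʎ, ɣ/.
Then [+sonorant] gives /ŋ, ɥ, ɲ, ʎ/.
Intersecting with [−round] leaves /ŋ, ɲ, ʎ/.

ŋ, ɲ, ʎ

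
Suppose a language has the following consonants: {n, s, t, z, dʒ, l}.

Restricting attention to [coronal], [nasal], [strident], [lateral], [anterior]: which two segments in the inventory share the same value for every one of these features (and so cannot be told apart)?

z, s

/z/ (voiced alveolar fricative) and /s/ (voiceless alveolar fricative) are both [+coronal], [-nasal], [+strident], [-lateral], [+anterior], so none of the listed features separates them. (They do differ in [voice], which is not among the given features.) Every other pair in the inventory differs on at least one listed feature.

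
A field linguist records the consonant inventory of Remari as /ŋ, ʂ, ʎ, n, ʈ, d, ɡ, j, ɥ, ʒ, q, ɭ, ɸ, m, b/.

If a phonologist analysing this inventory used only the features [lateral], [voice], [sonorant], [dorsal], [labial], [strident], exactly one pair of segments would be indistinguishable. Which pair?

/ŋ/ (velar nasal) and /j/ (palatal glide) are both [−lateral], [+voice], [+sonorant], [+dorsal], [−labial], [−strident], so none of the listed features separates them. (They do differ in [nasal], [continuant] and [back], which are not among the given features.) Every other pair in the inventory differs on at least one listed feature.

ŋ, j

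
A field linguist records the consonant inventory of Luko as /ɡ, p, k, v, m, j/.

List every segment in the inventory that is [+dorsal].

ɡ, k, j

The feature [dorsal] marks segments articulated with the tongue body. In this inventory /ɡ, k, j/ have that property, so they are [+dorsal]; /p, v, m/ are [−dorsal].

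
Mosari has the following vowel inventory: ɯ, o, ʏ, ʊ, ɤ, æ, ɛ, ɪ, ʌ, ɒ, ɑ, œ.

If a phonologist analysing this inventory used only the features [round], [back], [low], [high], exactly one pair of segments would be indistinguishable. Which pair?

ʌ, ɤ

/ʌ/ (mid back unrounded lax vowel) and /ɤ/ (mid back unrounded tense vowel) are both [-round], [+back], [-low], [-high], so none of the listed features separates them. (They do differ in [tense], which is not among the given features.) Every other pair in the inventory differs on at least one listed feature.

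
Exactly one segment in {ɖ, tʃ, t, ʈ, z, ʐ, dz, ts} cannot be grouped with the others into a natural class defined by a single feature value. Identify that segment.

tʃ

[distributed] groups all but one: /ʐ, z, ʈ, ɖ, dz, ts, t/ share [-distributed] while /tʃ/ (voiceless postalveolar affricate) alone is [+distributed]. Removing any other segment would not leave a single-feature class that excludes it.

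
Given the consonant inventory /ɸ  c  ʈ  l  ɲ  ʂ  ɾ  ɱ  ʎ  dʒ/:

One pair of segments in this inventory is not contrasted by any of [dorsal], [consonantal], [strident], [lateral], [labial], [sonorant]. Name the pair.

Both /dʒ/ and /ʂ/ are [−dorsal], [+consonantal], [+strident], [−lateral], [−labial], [−sonorant]. Since the list omits [voice], [continuant] and [distributed] — which do distinguish the voiced postalveolar affricate from the voiceless retroflex fricative — this pair collapses; all other pairs remain distinct.

dʒ, ʂ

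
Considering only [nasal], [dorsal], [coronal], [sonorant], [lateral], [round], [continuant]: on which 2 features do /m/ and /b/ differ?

/m/ is the bilabial nasal and /b/ is the voiced bilabial stop. Both are [−dorsal], [−coronal], [−lateral], [−round], [−continuant]. /m/ is [+sonorant] while /b/ is [−sonorant]; /m/ is [+nasal] while /b/ is [−nasal], so the distinguishing features are [sonorant], [nasal].

[sonorant], [nasal]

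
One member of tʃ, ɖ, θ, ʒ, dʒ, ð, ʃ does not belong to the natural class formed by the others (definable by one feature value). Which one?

The remaining segments after removing /ɖ/ share [+distributed]; /ɖ/ (voiced retroflex stop) is [-distributed]. For every other candidate removal, the leftover set fails to share any single feature value that the removed segment lacks.

ɖ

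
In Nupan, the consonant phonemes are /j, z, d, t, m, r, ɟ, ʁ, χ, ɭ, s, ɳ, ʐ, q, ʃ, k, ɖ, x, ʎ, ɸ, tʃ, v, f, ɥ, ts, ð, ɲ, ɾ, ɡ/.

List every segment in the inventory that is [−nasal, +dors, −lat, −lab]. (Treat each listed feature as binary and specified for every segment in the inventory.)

j, ɟ, ʁ, χ, q, k, x, ɡ

Checking each segment against [−nasal], [+dorsal], [−lateral], [−labial]: /j/ (palatal glide), /ɟ/ (voiced palatal stop), /ʁ/ (voiced uvular fricative), /χ/ (voiceless uvular fricative), /q/ (voiceless uvular stop), /k/ (voiceless velar stop), among others, satisfy every feature; every other segment in the inventory fails at least one.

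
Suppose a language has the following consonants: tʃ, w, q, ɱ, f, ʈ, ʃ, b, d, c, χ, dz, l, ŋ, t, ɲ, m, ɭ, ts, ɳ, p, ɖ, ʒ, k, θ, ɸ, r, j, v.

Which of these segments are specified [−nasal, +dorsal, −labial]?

The [−nasal] segments are /tʃ, w, q, f, ʈ, ʃ, b, d, c, χ, dz, l, t, ɭ, ts, p, ɖ, ʒ, k, θ, ɸ, r, j, v/.
Within that set, [+dorsal] gives /w, q, c, χ, k, j/.
Of those, [−labial] leaves /q, c, χ, k, j/.

q, c, χ, k, j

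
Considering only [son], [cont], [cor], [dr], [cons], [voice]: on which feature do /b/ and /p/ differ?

/b/ (voiced bilabial stop) and /p/ (voiceless bilabial stop) agree on [-sonorant], [-continuant], [-coronal], [-delayed release], [+consonantal]. They differ on [voice] (/b/ [+], /p/ [-]).

[voice]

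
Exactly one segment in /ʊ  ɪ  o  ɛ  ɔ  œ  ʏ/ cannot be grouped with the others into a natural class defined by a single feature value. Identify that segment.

The remaining segments after removing /o/ share [−tense]; /o/ (mid back rounded tense vowel) is [+tense]. For every other candidate removal, the leftover set fails to share any single feature value that the removed segment lacks.

o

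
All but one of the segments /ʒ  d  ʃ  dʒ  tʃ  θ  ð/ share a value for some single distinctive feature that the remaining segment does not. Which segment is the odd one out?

/ð, tʃ, dʒ, θ, ʃ, ʒ/ are all [+distributed], but /d/ (voiced alveolar stop) is [−distributed]. No other single segment can be removed to leave a set sharing one feature value that the removed segment lacks, so /d/ is the odd one out.

d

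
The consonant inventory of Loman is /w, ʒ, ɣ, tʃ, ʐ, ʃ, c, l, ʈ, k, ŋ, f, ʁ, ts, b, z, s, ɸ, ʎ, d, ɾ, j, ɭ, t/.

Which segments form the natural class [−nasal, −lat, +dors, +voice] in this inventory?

First, the [−nasal] segments are /w, ʒ, ɣ, tʃ, ʐ, ʃ, c, l, ʈ, k, f, ʁ, ts, b, z, s, ɸ, ʎ, d, ɾ, j, ɭ, t/.
Intersecting with [−lateral] gives /w, ʒ, ɣ, tʃ, ʐ, ʃ, c, ʈ, k, f, ʁ, ts, b, z, s, ɸ, d, ɾ, j, t/.
Among these, [+dorsal] gives /w, ɣ, c, k, ʁ, j/.
Then [+voice] leaves /w, ɣ, ʁ, j/.

w, ɣ, ʁ, j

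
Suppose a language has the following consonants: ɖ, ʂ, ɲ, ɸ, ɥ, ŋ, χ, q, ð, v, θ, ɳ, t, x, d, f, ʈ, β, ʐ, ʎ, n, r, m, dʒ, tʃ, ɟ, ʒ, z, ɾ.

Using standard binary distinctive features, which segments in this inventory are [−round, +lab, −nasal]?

ɸ, v, f, β

Eliminate segments failing any feature: /ɖ, ʂ, ɲ, ŋ, χ, q, ð, θ, ɳ, t, x, d, ʈ, ʐ, ʎ, n, r, dʒ, tʃ, ɟ, ʒ, z, ɾ/ are [−labial]; /ɥ/ is [+round]; /m/ is [+nasal]. The remaining /ɸ, v, f, β/ satisfy [−round], [+labial], [−nasal].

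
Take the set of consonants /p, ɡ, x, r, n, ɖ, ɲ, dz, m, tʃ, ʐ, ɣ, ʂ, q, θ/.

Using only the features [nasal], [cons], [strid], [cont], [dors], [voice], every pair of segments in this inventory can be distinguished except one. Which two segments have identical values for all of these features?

Both /m/ and /n/ are [+nasal], [+consonantal], [−strident], [−continuant], [−dorsal], [+voice]. Since the list omits [labial] and [coronal] — which do distinguish the bilabial nasal from the alveolar nasal — this pair collapses; all other pairs remain distinct.

m, n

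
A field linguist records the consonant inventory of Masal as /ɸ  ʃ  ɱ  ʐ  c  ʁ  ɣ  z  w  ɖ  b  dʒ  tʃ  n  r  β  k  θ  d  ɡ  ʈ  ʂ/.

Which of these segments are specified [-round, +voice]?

ɱ, ʐ, ʁ, ɣ, z, ɖ, b, dʒ, n, r, β, d, ɡ

Checking each segment against [-round], [+voice]: /ɱ/ (labiodental nasal), /ʐ/ (voiced retroflex fricative), /ʁ/ (voiced uvular fricative), /ɣ/ (voiced velar fricative), /z/ (voiced alveolar fricative), /ɖ/ (voiced retroflex stop), among others, satisfy every feature; every other segment in the inventory fails at least one.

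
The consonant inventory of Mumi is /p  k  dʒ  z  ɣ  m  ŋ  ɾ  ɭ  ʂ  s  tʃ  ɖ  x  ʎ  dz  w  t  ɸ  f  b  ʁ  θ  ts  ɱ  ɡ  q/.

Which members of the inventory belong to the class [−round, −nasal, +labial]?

p, ɸ, f, b

Checking each segment against [−round], [−nasal], [+labial]: /p/ (voiceless bilabial stop), /ɸ/ (voiceless bilabial fricative), /f/ (voiceless labiodental fricative), /b/ (voiced bilabial stop) satisfy every feature; every other segment in the inventory fails at least one.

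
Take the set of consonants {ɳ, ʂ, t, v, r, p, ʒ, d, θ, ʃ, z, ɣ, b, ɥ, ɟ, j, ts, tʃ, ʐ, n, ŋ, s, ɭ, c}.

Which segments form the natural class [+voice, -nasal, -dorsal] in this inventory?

v, r, ʒ, d, z, b, ʐ, ɭ

Eliminate segments failing any feature: /ɳ, n, ŋ/ are [+nasal]; /ʂ, t, p, θ, ʃ, ts, tʃ, s, c/ are [-voice]; /ɣ, ɥ, ɟ, j/ are [+dorsal]. The remaining /v, r, ʒ, d, z, b, ʐ, ɭ/ satisfy [+voice], [-nasal], [-dorsal].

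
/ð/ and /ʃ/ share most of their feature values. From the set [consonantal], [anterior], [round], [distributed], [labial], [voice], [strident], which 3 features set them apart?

/ð/ (voiced dental fricative) and /ʃ/ (voiceless postalveolar fricative) agree on [+consonantal], [−round], [+distributed], [−labial]. They differ on [voice] (/ð/ [+], /ʃ/ [−]), [strident] (/ð/ [−], /ʃ/ [+]), [anterior] (/ð/ [+], /ʃ/ [−]).

[voice], [strident], [anterior]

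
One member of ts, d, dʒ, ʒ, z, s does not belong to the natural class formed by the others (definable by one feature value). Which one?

/z, ts, dʒ, ʒ, s/ are all [+strident], but /d/ (voiced alveolar stop) is [−strident]. No other single segment can be removed to leave a set sharing one feature value that the removed segment lacks, so /d/ is the odd one out.

d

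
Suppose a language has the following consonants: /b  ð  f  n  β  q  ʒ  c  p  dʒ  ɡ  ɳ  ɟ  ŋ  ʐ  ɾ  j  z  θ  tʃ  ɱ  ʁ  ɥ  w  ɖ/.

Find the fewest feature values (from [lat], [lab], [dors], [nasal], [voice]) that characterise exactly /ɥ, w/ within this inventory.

Every target segment is [+labial], [+dorsal]; each remaining inventory member fails at least one of these. Each conjunct is needed — [+dorsal] alone would also admit /q, c, ɡ, ɟ, …/; [+labial] alone would also admit /b, f, β, p, …/ — and no other single listed feature has exactly this extension, so two is the minimum.

[+lab, +dors]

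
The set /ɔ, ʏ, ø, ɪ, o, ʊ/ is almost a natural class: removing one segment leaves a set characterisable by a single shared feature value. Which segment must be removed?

ɪ

The remaining segments after removing /ɪ/ share [+round]; /ɪ/ (high front unrounded lax vowel) is [−round]. For every other candidate removal, the leftover set fails to share any single feature value that the removed segment lacks.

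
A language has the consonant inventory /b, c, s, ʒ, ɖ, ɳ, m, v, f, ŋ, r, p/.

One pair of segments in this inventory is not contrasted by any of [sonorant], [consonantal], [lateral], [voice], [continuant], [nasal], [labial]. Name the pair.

/ŋ/ (velar nasal) and /ɳ/ (retroflex nasal) are both [+sonorant], [+consonantal], [-lateral], [+voice], [-continuant], [+nasal], [-labial], so none of the listed features separates them. (They do differ in [coronal] and [dorsal], which are not among the given features.) Every other pair in the inventory differs on at least one listed feature.

ŋ, ɳ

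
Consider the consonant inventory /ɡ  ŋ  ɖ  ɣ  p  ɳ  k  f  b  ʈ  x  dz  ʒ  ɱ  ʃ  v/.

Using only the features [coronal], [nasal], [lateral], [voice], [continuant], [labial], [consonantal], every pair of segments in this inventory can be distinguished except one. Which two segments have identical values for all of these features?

ɖ, dz

On the given features, /ɖ/ and /dz/ have an identical profile: [+coronal], [-nasal], [-lateral], [+voice], [-continuant], [-labial], [+consonantal]. No other two segments in the inventory coincide on all 7 features. (They do differ in [strident], [delayed release] and [anterior], which are not among the given features.)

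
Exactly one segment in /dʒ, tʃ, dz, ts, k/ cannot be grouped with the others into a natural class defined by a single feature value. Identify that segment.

k

/dz, tʃ, ts, dʒ/ are all [+delayed release], but /k/ (voiceless velar stop) is [-delayed release]. No other single segment can be removed to leave a set sharing one feature value that the removed segment lacks, so /k/ is the odd one out.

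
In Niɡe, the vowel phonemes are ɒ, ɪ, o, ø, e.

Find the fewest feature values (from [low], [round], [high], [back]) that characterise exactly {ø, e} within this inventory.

[-high, -back]

The class [-high], [-back] has exactly /ø, e/ as its extension in this inventory. No smaller conjunction from the listed features achieves this: [-back] alone would also admit /ɪ/; [-high] alone would also admit /ɒ, o/; and checking the remaining single features turns up none with this extension.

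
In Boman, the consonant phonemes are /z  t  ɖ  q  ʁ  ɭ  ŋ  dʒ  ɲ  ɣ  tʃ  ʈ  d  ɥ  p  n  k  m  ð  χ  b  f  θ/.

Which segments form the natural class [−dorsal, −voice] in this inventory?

Eliminate segments failing any feature: /z, ɖ, ɭ, dʒ, d, n, m, ð, b/ are [+voice]; /q, ʁ, ŋ, ɲ, ɣ, ɥ, k, χ/ are [+dorsal]. The remaining /t, tʃ, ʈ, p, f, θ/ satisfy [−dorsal], [−voice].

t, tʃ, ʈ, p, f, θ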